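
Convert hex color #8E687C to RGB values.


Hex: #8E687C
R = 8E₁₆ = 142
G = 68₁₆ = 104
B = 7C₁₆ = 124
= RGB(142, 104, 124)


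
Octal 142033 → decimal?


Positional values:
Position 0: 3 × 8^0 = 3
Position 1: 3 × 8^1 = 24
Position 2: 0 × 8^2 = 0
Position 3: 2 × 8^3 = 1024
Position 4: 4 × 8^4 = 16384
Position 5: 1 × 8^5 = 32768
Sum = 3 + 24 + 0 + 1024 + 16384 + 32768
= 50203


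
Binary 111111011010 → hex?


Group into 4-bit nibbles: 111111011010
  1111 = F
  1101 = D
  1010 = A
= 0xFDA


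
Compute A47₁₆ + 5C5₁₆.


Align and add column by column (LSB to MSB, each column mod 16 with carry):
  0A47
+ 05C5
  ----
  col 0: 7(7) + 5(5) + 0 (carry in) = 12 → C(12), carry out 0
  col 1: 4(4) + C(12) + 0 (carry in) = 16 → 0(0), carry out 1
  col 2: A(10) + 5(5) + 1 (carry in) = 16 → 0(0), carry out 1
  col 3: 0(0) + 0(0) + 1 (carry in) = 1 → 1(1), carry out 0
Reading digits MSB→LSB: 100C
Strip leading zeros: 100C
= 0x100C


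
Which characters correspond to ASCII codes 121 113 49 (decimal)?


Codes (decimal): 121 113 49
Per-code ASCII lookup:
  121  (range 97-122: lowercase, 121 - 97 = 24) → 'y'
  113  (range 97-122: lowercase, 113 - 97 = 16) → 'q'
  49  (range 48-57: digits, 49 - 48 = 1) → '1'
= 'yq1'


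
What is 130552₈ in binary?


Each octal digit → 3 binary bits:
  1 = 001
  3 = 011
  0 = 000
  5 = 101
  5 = 101
  2 = 010
Concatenate: 001 011 000 101 101 010
= 001011000101101010


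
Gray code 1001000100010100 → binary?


Gray code: 1001000100010100
MSB stays the same: 1
Each subsequent bit = prev_binary XOR current_gray:
  B[1] = 1 XOR 0 = 1
  B[2] = 1 XOR 0 = 1
  B[3] = 1 XOR 1 = 0
  B[4] = 0 XOR 0 = 0
  B[5] = 0 XOR 0 = 0
  B[6] = 0 XOR 0 = 0
  B[7] = 0 XOR 1 = 1
  B[8] = 1 XOR 0 = 1
  B[9] = 1 XOR 0 = 1
  B[10] = 1 XOR 0 = 1
  B[11] = 1 XOR 1 = 0
  B[12] = 0 XOR 0 = 0
  B[13] = 0 XOR 1 = 1
  B[14] = 1 XOR 0 = 1
  B[15] = 1 XOR 0 = 1
= 1110000111100111 (57831 decimal)


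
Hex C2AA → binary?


Each hex digit → 4 binary bits:
  C = 1100
  2 = 0010
  A = 1010
  A = 1010
Concatenate: 1100 0010 1010 1010
= 1100001010101010


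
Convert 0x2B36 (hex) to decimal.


Positional values:
Position 0: 6 × 16^0 = 6 × 1 = 6
Position 1: 3 × 16^1 = 3 × 16 = 48
Position 2: B × 16^2 = 11 × 256 = 2816
Position 3: 2 × 16^3 = 2 × 4096 = 8192
Sum = 6 + 48 + 2816 + 8192
= 11062


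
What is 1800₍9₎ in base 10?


Positional values (base 9):
  0 × 9^0 = 0 × 1 = 0
  0 × 9^1 = 0 × 9 = 0
  8 × 9^2 = 8 × 81 = 648
  1 × 9^3 = 1 × 729 = 729
Sum = 0 + 0 + 648 + 729
= 1377


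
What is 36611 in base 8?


Divide by 8 repeatedly:
36611 ÷ 8 = 4576 remainder 3
4576 ÷ 8 = 572 remainder 0
572 ÷ 8 = 71 remainder 4
71 ÷ 8 = 8 remainder 7
8 ÷ 8 = 1 remainder 0
1 ÷ 8 = 0 remainder 1
Reading remainders bottom-up:
= 0o107403


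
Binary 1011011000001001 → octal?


Group into 3-bit groups: 001011011000001001
  001 = 1
  011 = 3
  011 = 3
  000 = 0
  001 = 1
  001 = 1
= 0o133011


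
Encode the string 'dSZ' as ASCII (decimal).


String: 'dSZ'  (3 characters)
Per-character ASCII lookup:
  'd': lowercase starts at 97: 'd' = 97 + 3 = 100
  'S': uppercase starts at 65: 'S' = 65 + 18 = 83
  'Z': uppercase starts at 65: 'Z' = 65 + 25 = 90
= 100 83 90


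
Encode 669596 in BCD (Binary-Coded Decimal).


Each digit → 4-bit binary:
  6 → 0110
  6 → 0110
  9 → 1001
  5 → 0101
  9 → 1001
  6 → 0110
= 0110 0110 1001 0101 1001 0110


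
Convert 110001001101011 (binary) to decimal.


Positional values:
Bit 0: 1 × 2^0 = 1
Bit 1: 1 × 2^1 = 2
Bit 3: 1 × 2^3 = 8
Bit 5: 1 × 2^5 = 32
Bit 6: 1 × 2^6 = 64
Bit 9: 1 × 2^9 = 512
Bit 13: 1 × 2^13 = 8192
Bit 14: 1 × 2^14 = 16384
Sum = 1 + 2 + 8 + 32 + 64 + 512 + 8192 + 16384
= 25195


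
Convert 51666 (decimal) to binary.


Divide by 2 repeatedly:
51666 ÷ 2 = 25833 remainder 0
25833 ÷ 2 = 12916 remainder 1
12916 ÷ 2 = 6458 remainder 0
6458 ÷ 2 = 3229 remainder 0
3229 ÷ 2 = 1614 remainder 1
1614 ÷ 2 = 807 remainder 0
807 ÷ 2 = 403 remainder 1
403 ÷ 2 = 201 remainder 1
201 ÷ 2 = 100 remainder 1
100 ÷ 2 = 50 remainder 0
50 ÷ 2 = 25 remainder 0
25 ÷ 2 = 12 remainder 1
12 ÷ 2 = 6 remainder 0
6 ÷ 2 = 3 remainder 0
3 ÷ 2 = 1 remainder 1
1 ÷ 2 = 0 remainder 1
Reading remainders bottom-up:
= 1100100111010010


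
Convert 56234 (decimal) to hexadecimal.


Divide by 16 repeatedly:
56234 ÷ 16 = 3514 remainder 10 (A)
3514 ÷ 16 = 219 remainder 10 (A)
219 ÷ 16 = 13 remainder 11 (B)
13 ÷ 16 = 0 remainder 13 (D)
Reading remainders bottom-up:
= 0xDBAA


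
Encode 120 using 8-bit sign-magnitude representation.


Sign bit: 0 (positive)
Magnitude: 120 = 1111000
= 01111000


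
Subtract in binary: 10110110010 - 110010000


Align and subtract column by column (LSB to MSB, borrowing when needed):
  10110110010
- 00110010000
  -----------
  col 0: (0 - 0 borrow-in) - 0 → 0 - 0 = 0, borrow out 0
  col 1: (1 - 0 borrow-in) - 0 → 1 - 0 = 1, borrow out 0
  col 2: (0 - 0 borrow-in) - 0 → 0 - 0 = 0, borrow out 0
  col 3: (0 - 0 borrow-in) - 0 → 0 - 0 = 0, borrow out 0
  col 4: (1 - 0 borrow-in) - 1 → 1 - 1 = 0, borrow out 0
  col 5: (1 - 0 borrow-in) - 0 → 1 - 0 = 1, borrow out 0
  col 6: (0 - 0 borrow-in) - 0 → 0 - 0 = 0, borrow out 0
  col 7: (1 - 0 borrow-in) - 1 → 1 - 1 = 0, borrow out 0
  col 8: (1 - 0 borrow-in) - 1 → 1 - 1 = 0, borrow out 0
  col 9: (0 - 0 borrow-in) - 0 → 0 - 0 = 0, borrow out 0
  col 10: (1 - 0 borrow-in) - 0 → 1 - 0 = 1, borrow out 0
Reading bits MSB→LSB: 10000100010
Strip leading zeros: 10000100010
= 10000100010


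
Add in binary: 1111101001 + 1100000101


Align and add column by column (LSB to MSB, carry propagating):
  01111101001
+ 01100000101
  -----------
  col 0: 1 + 1 + 0 (carry in) = 2 → bit 0, carry out 1
  col 1: 0 + 0 + 1 (carry in) = 1 → bit 1, carry out 0
  col 2: 0 + 1 + 0 (carry in) = 1 → bit 1, carry out 0
  col 3: 1 + 0 + 0 (carry in) = 1 → bit 1, carry out 0
  col 4: 0 + 0 + 0 (carry in) = 0 → bit 0, carry out 0
  col 5: 1 + 0 + 0 (carry in) = 1 → bit 1, carry out 0
  col 6: 1 + 0 + 0 (carry in) = 1 → bit 1, carry out 0
  col 7: 1 + 0 + 0 (carry in) = 1 → bit 1, carry out 0
  col 8: 1 + 1 + 0 (carry in) = 2 → bit 0, carry out 1
  col 9: 1 + 1 + 1 (carry in) = 3 → bit 1, carry out 1
  col 10: 0 + 0 + 1 (carry in) = 1 → bit 1, carry out 0
Reading bits MSB→LSB: 11011101110
Strip leading zeros: 11011101110
= 11011101110


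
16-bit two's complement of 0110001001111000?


Original: 0110001001111000
Step 1 - Invert all bits: 1001110110000111
Step 2 - Add 1: 1001110110000111 + 1
= 1001110110001000 (represents -25208)


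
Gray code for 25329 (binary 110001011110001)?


Binary: 110001011110001
Gray code: G = B XOR (B >> 1)
B >> 1 = 011000101111000
110001011110001 XOR 011000101111000:
  1 XOR 0 = 1
  1 XOR 1 = 0
  0 XOR 1 = 1
  0 XOR 0 = 0
  0 XOR 0 = 0
  1 XOR 0 = 1
  0 XOR 1 = 1
  1 XOR 0 = 1
  1 XOR 1 = 0
  1 XOR 1 = 0
  1 XOR 1 = 0
  0 XOR 1 = 1
  0 XOR 0 = 0
  0 XOR 0 = 0
  1 XOR 0 = 1
= 101001110001001


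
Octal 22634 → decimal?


Positional values:
Position 0: 4 × 8^0 = 4
Position 1: 3 × 8^1 = 24
Position 2: 6 × 8^2 = 384
Position 3: 2 × 8^3 = 1024
Position 4: 2 × 8^4 = 8192
Sum = 4 + 24 + 384 + 1024 + 8192
= 9628


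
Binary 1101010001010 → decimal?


Positional values:
Bit 1: 1 × 2^1 = 2
Bit 3: 1 × 2^3 = 8
Bit 7: 1 × 2^7 = 128
Bit 9: 1 × 2^9 = 512
Bit 11: 1 × 2^11 = 2048
Bit 12: 1 × 2^12 = 4096
Sum = 2 + 8 + 128 + 512 + 2048 + 4096
= 6794


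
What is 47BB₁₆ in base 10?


Positional values:
Position 0: B × 16^0 = 11 × 1 = 11
Position 1: B × 16^1 = 11 × 16 = 176
Position 2: 7 × 16^2 = 7 × 256 = 1792
Position 3: 4 × 16^3 = 4 × 4096 = 16384
Sum = 11 + 176 + 1792 + 16384
= 18363


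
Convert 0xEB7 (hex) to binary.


Each hex digit → 4 binary bits:
  E = 1110
  B = 1011
  7 = 0111
Concatenate: 1110 1011 0111
= 111010110111


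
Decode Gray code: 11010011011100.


Gray code: 11010011011100
MSB stays the same: 1
Each subsequent bit = prev_binary XOR current_gray:
  B[1] = 1 XOR 1 = 0
  B[2] = 0 XOR 0 = 0
  B[3] = 0 XOR 1 = 1
  B[4] = 1 XOR 0 = 1
  B[5] = 1 XOR 0 = 1
  B[6] = 1 XOR 1 = 0
  B[7] = 0 XOR 1 = 1
  B[8] = 1 XOR 0 = 1
  B[9] = 1 XOR 1 = 0
  B[10] = 0 XOR 1 = 1
  B[11] = 1 XOR 1 = 0
  B[12] = 0 XOR 0 = 0
  B[13] = 0 XOR 0 = 0
= 10011101101000 (10088 decimal)


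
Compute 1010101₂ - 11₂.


Align and subtract column by column (LSB to MSB, borrowing when needed):
  1010101
- 0000011
  -------
  col 0: (1 - 0 borrow-in) - 1 → 1 - 1 = 0, borrow out 0
  col 1: (0 - 0 borrow-in) - 1 → borrow from next column: (0+2) - 1 = 1, borrow out 1
  col 2: (1 - 1 borrow-in) - 0 → 0 - 0 = 0, borrow out 0
  col 3: (0 - 0 borrow-in) - 0 → 0 - 0 = 0, borrow out 0
  col 4: (1 - 0 borrow-in) - 0 → 1 - 0 = 1, borrow out 0
  col 5: (0 - 0 borrow-in) - 0 → 0 - 0 = 0, borrow out 0
  col 6: (1 - 0 borrow-in) - 0 → 1 - 0 = 1, borrow out 0
Reading bits MSB→LSB: 1010010
Strip leading zeros: 1010010
= 1010010


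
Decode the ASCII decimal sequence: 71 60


Codes (decimal): 71 60
Per-code ASCII lookup:
  71  (range 65-90: uppercase, 71 - 65 = 6) → 'G'
  60  (special character) → '<'
= 'G<'


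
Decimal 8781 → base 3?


Divide by 3 repeatedly:
8781 ÷ 3 = 2927 remainder 0
2927 ÷ 3 = 975 remainder 2
975 ÷ 3 = 325 remainder 0
325 ÷ 3 = 108 remainder 1
108 ÷ 3 = 36 remainder 0
36 ÷ 3 = 12 remainder 0
12 ÷ 3 = 4 remainder 0
4 ÷ 3 = 1 remainder 1
1 ÷ 3 = 0 remainder 1
Reading remainders bottom-up:
= 110001020


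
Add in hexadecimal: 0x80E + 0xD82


Align and add column by column (LSB to MSB, each column mod 16 with carry):
  080E
+ 0D82
  ----
  col 0: E(14) + 2(2) + 0 (carry in) = 16 → 0(0), carry out 1
  col 1: 0(0) + 8(8) + 1 (carry in) = 9 → 9(9), carry out 0
  col 2: 8(8) + D(13) + 0 (carry in) = 21 → 5(5), carry out 1
  col 3: 0(0) + 0(0) + 1 (carry in) = 1 → 1(1), carry out 0
Reading digits MSB→LSB: 1590
Strip leading zeros: 1590
= 0x1590


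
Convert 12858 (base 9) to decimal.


Positional values (base 9):
  8 × 9^0 = 8 × 1 = 8
  5 × 9^1 = 5 × 9 = 45
  8 × 9^2 = 8 × 81 = 648
  2 × 9^3 = 2 × 729 = 1458
  1 × 9^4 = 1 × 6561 = 6561
Sum = 8 + 45 + 648 + 1458 + 6561
= 8720


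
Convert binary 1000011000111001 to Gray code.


Binary: 1000011000111001
Gray code: G = B XOR (B >> 1)
B >> 1 = 0100001100011100
1000011000111001 XOR 0100001100011100:
  1 XOR 0 = 1
  0 XOR 1 = 1
  0 XOR 0 = 0
  0 XOR 0 = 0
  0 XOR 0 = 0
  1 XOR 0 = 1
  1 XOR 1 = 0
  0 XOR 1 = 1
  0 XOR 0 = 0
  0 XOR 0 = 0
  1 XOR 0 = 1
  1 XOR 1 = 0
  1 XOR 1 = 0
  0 XOR 1 = 1
  0 XOR 0 = 0
  1 XOR 0 = 1
= 1100010100100101


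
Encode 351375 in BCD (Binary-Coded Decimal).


Each digit → 4-bit binary:
  3 → 0011
  5 → 0101
  1 → 0001
  3 → 0011
  7 → 0111
  5 → 0101
= 0011 0101 0001 0011 0111 0101


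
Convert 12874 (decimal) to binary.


Divide by 2 repeatedly:
12874 ÷ 2 = 6437 remainder 0
6437 ÷ 2 = 3218 remainder 1
3218 ÷ 2 = 1609 remainder 0
1609 ÷ 2 = 804 remainder 1
804 ÷ 2 = 402 remainder 0
402 ÷ 2 = 201 remainder 0
201 ÷ 2 = 100 remainder 1
100 ÷ 2 = 50 remainder 0
50 ÷ 2 = 25 remainder 0
25 ÷ 2 = 12 remainder 1
12 ÷ 2 = 6 remainder 0
6 ÷ 2 = 3 remainder 0
3 ÷ 2 = 1 remainder 1
1 ÷ 2 = 0 remainder 1
Reading remainders bottom-up:
= 11001001001010


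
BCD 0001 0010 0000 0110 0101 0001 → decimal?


Each 4-bit group → digit:
  0001 → 1
  0010 → 2
  0000 → 0
  0110 → 6
  0101 → 5
  0001 → 1
= 120651


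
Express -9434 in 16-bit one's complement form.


Original: 0010010011011010
Invert all bits:
  bit 0: 0 → 1
  bit 1: 0 → 1
  bit 2: 1 → 0
  bit 3: 0 → 1
  bit 4: 0 → 1
  bit 5: 1 → 0
  bit 6: 0 → 1
  bit 7: 0 → 1
  bit 8: 1 → 0
  bit 9: 1 → 0
  bit 10: 0 → 1
  bit 11: 1 → 0
  bit 12: 1 → 0
  bit 13: 0 → 1
  bit 14: 1 → 0
  bit 15: 0 → 1
= 1101101100100101


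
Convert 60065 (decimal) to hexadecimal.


Divide by 16 repeatedly:
60065 ÷ 16 = 3754 remainder 1 (1)
3754 ÷ 16 = 234 remainder 10 (A)
234 ÷ 16 = 14 remainder 10 (A)
14 ÷ 16 = 0 remainder 14 (E)
Reading remainders bottom-up:
= 0xEAA1


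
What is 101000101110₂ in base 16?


Group into 4-bit nibbles: 101000101110
  1010 = A
  0010 = 2
  1110 = E
= 0xA2E


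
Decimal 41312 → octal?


Divide by 8 repeatedly:
41312 ÷ 8 = 5164 remainder 0
5164 ÷ 8 = 645 remainder 4
645 ÷ 8 = 80 remainder 5
80 ÷ 8 = 10 remainder 0
10 ÷ 8 = 1 remainder 2
1 ÷ 8 = 0 remainder 1
Reading remainders bottom-up:
= 0o120540


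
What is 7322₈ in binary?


Each octal digit → 3 binary bits:
  7 = 111
  3 = 011
  2 = 010
  2 = 010
Concatenate: 111 011 010 010
= 111011010010


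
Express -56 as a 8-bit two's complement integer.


Original: 00111000
Step 1 - Invert all bits: 11000111
Step 2 - Add 1: 11000111 + 1
= 11001000 (represents -56)


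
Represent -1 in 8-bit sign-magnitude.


Sign bit: 1 (negative)
Magnitude: 1 = 0000001
= 10000001


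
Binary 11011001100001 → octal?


Group into 3-bit groups: 011011001100001
  011 = 3
  011 = 3
  001 = 1
  100 = 4
  001 = 1
= 0o33141


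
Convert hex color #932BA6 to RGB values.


Hex: #932BA6
R = 93₁₆ = 147
G = 2B₁₆ = 43
B = A6₁₆ = 166
= RGB(147, 43, 166)


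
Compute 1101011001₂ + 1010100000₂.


Align and add column by column (LSB to MSB, carry propagating):
  01101011001
+ 01010100000
  -----------
  col 0: 1 + 0 + 0 (carry in) = 1 → bit 1, carry out 0
  col 1: 0 + 0 + 0 (carry in) = 0 → bit 0, carry out 0
  col 2: 0 + 0 + 0 (carry in) = 0 → bit 0, carry out 0
  col 3: 1 + 0 + 0 (carry in) = 1 → bit 1, carry out 0
  col 4: 1 + 0 + 0 (carry in) = 1 → bit 1, carry out 0
  col 5: 0 + 1 + 0 (carry in) = 1 → bit 1, carry out 0
  col 6: 1 + 0 + 0 (carry in) = 1 → bit 1, carry out 0
  col 7: 0 + 1 + 0 (carry in) = 1 → bit 1, carry out 0
  col 8: 1 + 0 + 0 (carry in) = 1 → bit 1, carry out 0
  col 9: 1 + 1 + 0 (carry in) = 2 → bit 0, carry out 1
  col 10: 0 + 0 + 1 (carry in) = 1 → bit 1, carry out 0
Reading bits MSB→LSB: 10111111001
Strip leading zeros: 10111111001
= 10111111001


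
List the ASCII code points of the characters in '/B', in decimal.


String: '/B'  (2 characters)
Per-character ASCII lookup:
  '/': special character: '/' = 47
  'B': uppercase starts at 65: 'B' = 65 + 1 = 66
= 47 66


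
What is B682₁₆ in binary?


Each hex digit → 4 binary bits:
  B = 1011
  6 = 0110
  8 = 1000
  2 = 0010
Concatenate: 1011 0110 1000 0010
= 1011011010000010


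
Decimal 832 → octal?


Divide by 8 repeatedly:
832 ÷ 8 = 104 remainder 0
104 ÷ 8 = 13 remainder 0
13 ÷ 8 = 1 remainder 5
1 ÷ 8 = 0 remainder 1
Reading remainders bottom-up:
= 0o1500


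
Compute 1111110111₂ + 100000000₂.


Align and add column by column (LSB to MSB, carry propagating):
  01111110111
+ 00100000000
  -----------
  col 0: 1 + 0 + 0 (carry in) = 1 → bit 1, carry out 0
  col 1: 1 + 0 + 0 (carry in) = 1 → bit 1, carry out 0
  col 2: 1 + 0 + 0 (carry in) = 1 → bit 1, carry out 0
  col 3: 0 + 0 + 0 (carry in) = 0 → bit 0, carry out 0
  col 4: 1 + 0 + 0 (carry in) = 1 → bit 1, carry out 0
  col 5: 1 + 0 + 0 (carry in) = 1 → bit 1, carry out 0
  col 6: 1 + 0 + 0 (carry in) = 1 → bit 1, carry out 0
  col 7: 1 + 0 + 0 (carry in) = 1 → bit 1, carry out 0
  col 8: 1 + 1 + 0 (carry in) = 2 → bit 0, carry out 1
  col 9: 1 + 0 + 1 (carry in) = 2 → bit 0, carry out 1
  col 10: 0 + 0 + 1 (carry in) = 1 → bit 1, carry out 0
Reading bits MSB→LSB: 10011110111
Strip leading zeros: 10011110111
= 10011110111


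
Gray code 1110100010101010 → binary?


Gray code: 1110100010101010
MSB stays the same: 1
Each subsequent bit = prev_binary XOR current_gray:
  B[1] = 1 XOR 1 = 0
  B[2] = 0 XOR 1 = 1
  B[3] = 1 XOR 0 = 1
  B[4] = 1 XOR 1 = 0
  B[5] = 0 XOR 0 = 0
  B[6] = 0 XOR 0 = 0
  B[7] = 0 XOR 0 = 0
  B[8] = 0 XOR 1 = 1
  B[9] = 1 XOR 0 = 1
  B[10] = 1 XOR 1 = 0
  B[11] = 0 XOR 0 = 0
  B[12] = 0 XOR 1 = 1
  B[13] = 1 XOR 0 = 1
  B[14] = 1 XOR 1 = 0
  B[15] = 0 XOR 0 = 0
= 1011000011001100 (45260 decimal)


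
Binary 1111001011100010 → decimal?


Positional values:
Bit 1: 1 × 2^1 = 2
Bit 5: 1 × 2^5 = 32
Bit 6: 1 × 2^6 = 64
Bit 7: 1 × 2^7 = 128
Bit 9: 1 × 2^9 = 512
Bit 12: 1 × 2^12 = 4096
Bit 13: 1 × 2^13 = 8192
Bit 14: 1 × 2^14 = 16384
Bit 15: 1 × 2^15 = 32768
Sum = 2 + 32 + 64 + 128 + 512 + 4096 + 8192 + 16384 + 32768
= 62178


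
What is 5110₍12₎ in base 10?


Positional values (base 12):
  0 × 12^0 = 0 × 1 = 0
  1 × 12^1 = 1 × 12 = 12
  1 × 12^2 = 1 × 144 = 144
  5 × 12^3 = 5 × 1728 = 8640
Sum = 0 + 12 + 144 + 8640
= 8796


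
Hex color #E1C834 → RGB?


Hex: #E1C834
R = E1₁₆ = 225
G = C8₁₆ = 200
B = 34₁₆ = 52
= RGB(225, 200, 52)


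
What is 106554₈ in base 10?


Positional values:
Position 0: 4 × 8^0 = 4
Position 1: 5 × 8^1 = 40
Position 2: 5 × 8^2 = 320
Position 3: 6 × 8^3 = 3072
Position 4: 0 × 8^4 = 0
Position 5: 1 × 8^5 = 32768
Sum = 4 + 40 + 320 + 3072 + 0 + 32768
= 36204


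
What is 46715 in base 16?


Divide by 16 repeatedly:
46715 ÷ 16 = 2919 remainder 11 (B)
2919 ÷ 16 = 182 remainder 7 (7)
182 ÷ 16 = 11 remainder 6 (6)
11 ÷ 16 = 0 remainder 11 (B)
Reading remainders bottom-up:
= 0xB67B


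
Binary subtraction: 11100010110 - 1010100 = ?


Align and subtract column by column (LSB to MSB, borrowing when needed):
  11100010110
- 00001010100
  -----------
  col 0: (0 - 0 borrow-in) - 0 → 0 - 0 = 0, borrow out 0
  col 1: (1 - 0 borrow-in) - 0 → 1 - 0 = 1, borrow out 0
  col 2: (1 - 0 borrow-in) - 1 → 1 - 1 = 0, borrow out 0
  col 3: (0 - 0 borrow-in) - 0 → 0 - 0 = 0, borrow out 0
  col 4: (1 - 0 borrow-in) - 1 → 1 - 1 = 0, borrow out 0
  col 5: (0 - 0 borrow-in) - 0 → 0 - 0 = 0, borrow out 0
  col 6: (0 - 0 borrow-in) - 1 → borrow from next column: (0+2) - 1 = 1, borrow out 1
  col 7: (0 - 1 borrow-in) - 0 → borrow from next column: (-1+2) - 0 = 1, borrow out 1
  col 8: (1 - 1 borrow-in) - 0 → 0 - 0 = 0, borrow out 0
  col 9: (1 - 0 borrow-in) - 0 → 1 - 0 = 1, borrow out 0
  col 10: (1 - 0 borrow-in) - 0 → 1 - 0 = 1, borrow out 0
Reading bits MSB→LSB: 11011000010
Strip leading zeros: 11011000010
= 11011000010


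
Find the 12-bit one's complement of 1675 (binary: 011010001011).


Original: 011010001011
Invert all bits:
  bit 0: 0 → 1
  bit 1: 1 → 0
  bit 2: 1 → 0
  bit 3: 0 → 1
  bit 4: 1 → 0
  bit 5: 0 → 1
  bit 6: 0 → 1
  bit 7: 0 → 1
  bit 8: 1 → 0
  bit 9: 0 → 1
  bit 10: 1 → 0
  bit 11: 1 → 0
= 100101110100


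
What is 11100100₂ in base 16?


Group into 4-bit nibbles: 11100100
  1110 = E
  0100 = 4
= 0xE4


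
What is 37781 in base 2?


Divide by 2 repeatedly:
37781 ÷ 2 = 18890 remainder 1
18890 ÷ 2 = 9445 remainder 0
9445 ÷ 2 = 4722 remainder 1
4722 ÷ 2 = 2361 remainder 0
2361 ÷ 2 = 1180 remainder 1
1180 ÷ 2 = 590 remainder 0
590 ÷ 2 = 295 remainder 0
295 ÷ 2 = 147 remainder 1
147 ÷ 2 = 73 remainder 1
73 ÷ 2 = 36 remainder 1
36 ÷ 2 = 18 remainder 0
18 ÷ 2 = 9 remainder 0
9 ÷ 2 = 4 remainder 1
4 ÷ 2 = 2 remainder 0
2 ÷ 2 = 1 remainder 0
1 ÷ 2 = 0 remainder 1
Reading remainders bottom-up:
= 1001001110010101


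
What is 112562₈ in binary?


Each octal digit → 3 binary bits:
  1 = 001
  1 = 001
  2 = 010
  5 = 101
  6 = 110
  2 = 010
Concatenate: 001 001 010 101 110 010
= 001001010101110010


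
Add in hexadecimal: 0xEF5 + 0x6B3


Align and add column by column (LSB to MSB, each column mod 16 with carry):
  0EF5
+ 06B3
  ----
  col 0: 5(5) + 3(3) + 0 (carry in) = 8 → 8(8), carry out 0
  col 1: F(15) + B(11) + 0 (carry in) = 26 → A(10), carry out 1
  col 2: E(14) + 6(6) + 1 (carry in) = 21 → 5(5), carry out 1
  col 3: 0(0) + 0(0) + 1 (carry in) = 1 → 1(1), carry out 0
Reading digits MSB→LSB: 15A8
Strip leading zeros: 15A8
= 0x15A8


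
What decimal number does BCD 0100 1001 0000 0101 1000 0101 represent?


Each 4-bit group → digit:
  0100 → 4
  1001 → 9
  0000 → 0
  0101 → 5
  1000 → 8
  0101 → 5
= 490585


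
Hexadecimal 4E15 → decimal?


Positional values:
Position 0: 5 × 16^0 = 5 × 1 = 5
Position 1: 1 × 16^1 = 1 × 16 = 16
Position 2: E × 16^2 = 14 × 256 = 3584
Position 3: 4 × 16^3 = 4 × 4096 = 16384
Sum = 5 + 16 + 3584 + 16384
= 19989


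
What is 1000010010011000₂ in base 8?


Group into 3-bit groups: 001000010010011000
  001 = 1
  000 = 0
  010 = 2
  010 = 2
  011 = 3
  000 = 0
= 0o102230


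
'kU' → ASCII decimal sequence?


String: 'kU'  (2 characters)
Per-character ASCII lookup:
  'k': lowercase starts at 97: 'k' = 97 + 10 = 107
  'U': uppercase starts at 65: 'U' = 65 + 20 = 85
= 107 85


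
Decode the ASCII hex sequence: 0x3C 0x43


Codes (hex): 0x3C 0x43
Per-code ASCII lookup:
  0x3C = 60  (special character) → '<'
  0x43 = 67  (range 65-90: uppercase, 67 - 65 = 2) → 'C'
= '<C'


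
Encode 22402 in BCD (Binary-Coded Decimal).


Each digit → 4-bit binary:
  2 → 0010
  2 → 0010
  4 → 0100
  0 → 0000
  2 → 0010
= 0010 0010 0100 0000 0010


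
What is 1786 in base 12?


Divide by 12 repeatedly:
1786 ÷ 12 = 148 remainder 10
148 ÷ 12 = 12 remainder 4
12 ÷ 12 = 1 remainder 0
1 ÷ 12 = 0 remainder 1
Reading remainders bottom-up:
= 104A


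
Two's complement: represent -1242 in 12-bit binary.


Original: 010011011010
Step 1 - Invert all bits: 101100100101
Step 2 - Add 1: 101100100101 + 1
= 101100100110 (represents -1242)


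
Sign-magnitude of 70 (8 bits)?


Sign bit: 0 (positive)
Magnitude: 70 = 1000110
= 01000110


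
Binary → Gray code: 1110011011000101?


Binary: 1110011011000101
Gray code: G = B XOR (B >> 1)
B >> 1 = 0111001101100010
1110011011000101 XOR 0111001101100010:
  1 XOR 0 = 1
  1 XOR 1 = 0
  1 XOR 1 = 0
  0 XOR 1 = 1
  0 XOR 0 = 0
  1 XOR 0 = 1
  1 XOR 1 = 0
  0 XOR 1 = 1
  1 XOR 0 = 1
  1 XOR 1 = 0
  0 XOR 1 = 1
  0 XOR 0 = 0
  0 XOR 0 = 0
  1 XOR 0 = 1
  0 XOR 1 = 1
  1 XOR 0 = 1
= 1001010110100111


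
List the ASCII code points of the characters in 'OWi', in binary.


String: 'OWi'  (3 characters)
Per-character ASCII lookup:
  'O': uppercase starts at 65: 'O' = 65 + 14 = 79 → 1001111
  'W': uppercase starts at 65: 'W' = 65 + 22 = 87 → 1010111
  'i': lowercase starts at 97: 'i' = 97 + 8 = 105 → 1101001
= 1001111 1010111 1101001


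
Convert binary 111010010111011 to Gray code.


Binary: 111010010111011
Gray code: G = B XOR (B >> 1)
B >> 1 = 011101001011101
111010010111011 XOR 011101001011101:
  1 XOR 0 = 1
  1 XOR 1 = 0
  1 XOR 1 = 0
  0 XOR 1 = 1
  1 XOR 0 = 1
  0 XOR 1 = 1
  0 XOR 0 = 0
  1 XOR 0 = 1
  0 XOR 1 = 1
  1 XOR 0 = 1
  1 XOR 1 = 0
  1 XOR 1 = 0
  0 XOR 1 = 1
  1 XOR 0 = 1
  1 XOR 1 = 0
= 100111011100110


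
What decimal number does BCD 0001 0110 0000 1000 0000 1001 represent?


Each 4-bit group → digit:
  0001 → 1
  0110 → 6
  0000 → 0
  1000 → 8
  0000 → 0
  1001 → 9
= 160809


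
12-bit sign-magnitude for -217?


Sign bit: 1 (negative)
Magnitude: 217 = 00011011001
= 100011011001


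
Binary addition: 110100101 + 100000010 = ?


Align and add column by column (LSB to MSB, carry propagating):
  0110100101
+ 0100000010
  ----------
  col 0: 1 + 0 + 0 (carry in) = 1 → bit 1, carry out 0
  col 1: 0 + 1 + 0 (carry in) = 1 → bit 1, carry out 0
  col 2: 1 + 0 + 0 (carry in) = 1 → bit 1, carry out 0
  col 3: 0 + 0 + 0 (carry in) = 0 → bit 0, carry out 0
  col 4: 0 + 0 + 0 (carry in) = 0 → bit 0, carry out 0
  col 5: 1 + 0 + 0 (carry in) = 1 → bit 1, carry out 0
  col 6: 0 + 0 + 0 (carry in) = 0 → bit 0, carry out 0
  col 7: 1 + 0 + 0 (carry in) = 1 → bit 1, carry out 0
  col 8: 1 + 1 + 0 (carry in) = 2 → bit 0, carry out 1
  col 9: 0 + 0 + 1 (carry in) = 1 → bit 1, carry out 0
Reading bits MSB→LSB: 1010100111
Strip leading zeros: 1010100111
= 1010100111


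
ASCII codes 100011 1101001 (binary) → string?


Codes (binary): 100011 1101001
Per-code ASCII lookup:
  100011 = 35  (special character) → '#'
  1101001 = 105  (range 97-122: lowercase, 105 - 97 = 8) → 'i'
= '#i'


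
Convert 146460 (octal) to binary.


Each octal digit → 3 binary bits:
  1 = 001
  4 = 100
  6 = 110
  4 = 100
  6 = 110
  0 = 000
Concatenate: 001 100 110 100 110 000
= 001100110100110000


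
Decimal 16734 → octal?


Divide by 8 repeatedly:
16734 ÷ 8 = 2091 remainder 6
2091 ÷ 8 = 261 remainder 3
261 ÷ 8 = 32 remainder 5
32 ÷ 8 = 4 remainder 0
4 ÷ 8 = 0 remainder 4
Reading remainders bottom-up:
= 0o40536


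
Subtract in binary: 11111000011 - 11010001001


Align and subtract column by column (LSB to MSB, borrowing when needed):
  11111000011
- 11010001001
  -----------
  col 0: (1 - 0 borrow-in) - 1 → 1 - 1 = 0, borrow out 0
  col 1: (1 - 0 borrow-in) - 0 → 1 - 0 = 1, borrow out 0
  col 2: (0 - 0 borrow-in) - 0 → 0 - 0 = 0, borrow out 0
  col 3: (0 - 0 borrow-in) - 1 → borrow from next column: (0+2) - 1 = 1, borrow out 1
  col 4: (0 - 1 borrow-in) - 0 → borrow from next column: (-1+2) - 0 = 1, borrow out 1
  col 5: (0 - 1 borrow-in) - 0 → borrow from next column: (-1+2) - 0 = 1, borrow out 1
  col 6: (1 - 1 borrow-in) - 0 → 0 - 0 = 0, borrow out 0
  col 7: (1 - 0 borrow-in) - 1 → 1 - 1 = 0, borrow out 0
  col 8: (1 - 0 borrow-in) - 0 → 1 - 0 = 1, borrow out 0
  col 9: (1 - 0 borrow-in) - 1 → 1 - 1 = 0, borrow out 0
  col 10: (1 - 0 borrow-in) - 1 → 1 - 1 = 0, borrow out 0
Reading bits MSB→LSB: 00100111010
Strip leading zeros: 100111010
= 100111010


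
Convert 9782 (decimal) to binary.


Divide by 2 repeatedly:
9782 ÷ 2 = 4891 remainder 0
4891 ÷ 2 = 2445 remainder 1
2445 ÷ 2 = 1222 remainder 1
1222 ÷ 2 = 611 remainder 0
611 ÷ 2 = 305 remainder 1
305 ÷ 2 = 152 remainder 1
152 ÷ 2 = 76 remainder 0
76 ÷ 2 = 38 remainder 0
38 ÷ 2 = 19 remainder 0
19 ÷ 2 = 9 remainder 1
9 ÷ 2 = 4 remainder 1
4 ÷ 2 = 2 remainder 0
2 ÷ 2 = 1 remainder 0
1 ÷ 2 = 0 remainder 1
Reading remainders bottom-up:
= 10011000110110


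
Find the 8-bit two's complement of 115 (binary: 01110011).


Original: 01110011
Step 1 - Invert all bits: 10001100
Step 2 - Add 1: 10001100 + 1
= 10001101 (represents -115)


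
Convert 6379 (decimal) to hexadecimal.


Divide by 16 repeatedly:
6379 ÷ 16 = 398 remainder 11 (B)
398 ÷ 16 = 24 remainder 14 (E)
24 ÷ 16 = 1 remainder 8 (8)
1 ÷ 16 = 0 remainder 1 (1)
Reading remainders bottom-up:
= 0x18EB


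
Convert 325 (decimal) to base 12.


Divide by 12 repeatedly:
325 ÷ 12 = 27 remainder 1
27 ÷ 12 = 2 remainder 3
2 ÷ 12 = 0 remainder 2
Reading remainders bottom-up:
= 231


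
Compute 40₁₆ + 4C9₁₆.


Align and add column by column (LSB to MSB, each column mod 16 with carry):
  0040
+ 04C9
  ----
  col 0: 0(0) + 9(9) + 0 (carry in) = 9 → 9(9), carry out 0
  col 1: 4(4) + C(12) + 0 (carry in) = 16 → 0(0), carry out 1
  col 2: 0(0) + 4(4) + 1 (carry in) = 5 → 5(5), carry out 0
  col 3: 0(0) + 0(0) + 0 (carry in) = 0 → 0(0), carry out 0
Reading digits MSB→LSB: 0509
Strip leading zeros: 509
= 0x509


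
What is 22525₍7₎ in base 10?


Positional values (base 7):
  5 × 7^0 = 5 × 1 = 5
  2 × 7^1 = 2 × 7 = 14
  5 × 7^2 = 5 × 49 = 245
  2 × 7^3 = 2 × 343 = 686
  2 × 7^4 = 2 × 2401 = 4802
Sum = 5 + 14 + 245 + 686 + 4802
= 5752


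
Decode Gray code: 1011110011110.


Gray code: 1011110011110
MSB stays the same: 1
Each subsequent bit = prev_binary XOR current_gray:
  B[1] = 1 XOR 0 = 1
  B[2] = 1 XOR 1 = 0
  B[3] = 0 XOR 1 = 1
  B[4] = 1 XOR 1 = 0
  B[5] = 0 XOR 1 = 1
  B[6] = 1 XOR 0 = 1
  B[7] = 1 XOR 0 = 1
  B[8] = 1 XOR 1 = 0
  B[9] = 0 XOR 1 = 1
  B[10] = 1 XOR 1 = 0
  B[11] = 0 XOR 1 = 1
  B[12] = 1 XOR 0 = 1
= 1101011101011 (6891 decimal)


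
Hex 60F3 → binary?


Each hex digit → 4 binary bits:
  6 = 0110
  0 = 0000
  F = 1111
  3 = 0011
Concatenate: 0110 0000 1111 0011
= 0110000011110011


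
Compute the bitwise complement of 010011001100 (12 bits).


Original: 010011001100
Invert all bits:
  bit 0: 0 → 1
  bit 1: 1 → 0
  bit 2: 0 → 1
  bit 3: 0 → 1
  bit 4: 1 → 0
  bit 5: 1 → 0
  bit 6: 0 → 1
  bit 7: 0 → 1
  bit 8: 1 → 0
  bit 9: 1 → 0
  bit 10: 0 → 1
  bit 11: 0 → 1
= 101100110011


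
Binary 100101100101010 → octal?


Group into 3-bit groups: 100101100101010
  100 = 4
  101 = 5
  100 = 4
  101 = 5
  010 = 2
= 0o45452


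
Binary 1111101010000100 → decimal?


Positional values:
Bit 2: 1 × 2^2 = 4
Bit 7: 1 × 2^7 = 128
Bit 9: 1 × 2^9 = 512
Bit 11: 1 × 2^11 = 2048
Bit 12: 1 × 2^12 = 4096
Bit 13: 1 × 2^13 = 8192
Bit 14: 1 × 2^14 = 16384
Bit 15: 1 × 2^15 = 32768
Sum = 4 + 128 + 512 + 2048 + 4096 + 8192 + 16384 + 32768
= 64132


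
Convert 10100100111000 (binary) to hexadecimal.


Group into 4-bit nibbles: 0010100100111000
  0010 = 2
  1001 = 9
  0011 = 3
  1000 = 8
= 0x2938


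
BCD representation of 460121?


Each digit → 4-bit binary:
  4 → 0100
  6 → 0110
  0 → 0000
  1 → 0001
  2 → 0010
  1 → 0001
= 0100 0110 0000 0001 0010 0001


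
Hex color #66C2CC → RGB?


Hex: #66C2CC
R = 66₁₆ = 102
G = C2₁₆ = 194
B = CC₁₆ = 204
= RGB(102, 194, 204)


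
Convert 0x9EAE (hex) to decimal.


Positional values:
Position 0: E × 16^0 = 14 × 1 = 14
Position 1: A × 16^1 = 10 × 16 = 160
Position 2: E × 16^2 = 14 × 256 = 3584
Position 3: 9 × 16^3 = 9 × 4096 = 36864
Sum = 14 + 160 + 3584 + 36864
= 40622


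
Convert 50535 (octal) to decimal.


Positional values:
Position 0: 5 × 8^0 = 5
Position 1: 3 × 8^1 = 24
Position 2: 5 × 8^2 = 320
Position 3: 0 × 8^3 = 0
Position 4: 5 × 8^4 = 20480
Sum = 5 + 24 + 320 + 0 + 20480
= 20829


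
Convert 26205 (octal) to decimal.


Positional values:
Position 0: 5 × 8^0 = 5
Position 1: 0 × 8^1 = 0
Position 2: 2 × 8^2 = 128
Position 3: 6 × 8^3 = 3072
Position 4: 2 × 8^4 = 8192
Sum = 5 + 0 + 128 + 3072 + 8192
= 11397


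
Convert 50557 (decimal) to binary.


Divide by 2 repeatedly:
50557 ÷ 2 = 25278 remainder 1
25278 ÷ 2 = 12639 remainder 0
12639 ÷ 2 = 6319 remainder 1
6319 ÷ 2 = 3159 remainder 1
3159 ÷ 2 = 1579 remainder 1
1579 ÷ 2 = 789 remainder 1
789 ÷ 2 = 394 remainder 1
394 ÷ 2 = 197 remainder 0
197 ÷ 2 = 98 remainder 1
98 ÷ 2 = 49 remainder 0
49 ÷ 2 = 24 remainder 1
24 ÷ 2 = 12 remainder 0
12 ÷ 2 = 6 remainder 0
6 ÷ 2 = 3 remainder 0
3 ÷ 2 = 1 remainder 1
1 ÷ 2 = 0 remainder 1
Reading remainders bottom-up:
= 1100010101111101


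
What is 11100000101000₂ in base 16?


Group into 4-bit nibbles: 0011100000101000
  0011 = 3
  1000 = 8
  0010 = 2
  1000 = 8
= 0x3828


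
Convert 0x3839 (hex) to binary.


Each hex digit → 4 binary bits:
  3 = 0011
  8 = 1000
  3 = 0011
  9 = 1001
Concatenate: 0011 1000 0011 1001
= 0011100000111001


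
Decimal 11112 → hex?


Divide by 16 repeatedly:
11112 ÷ 16 = 694 remainder 8 (8)
694 ÷ 16 = 43 remainder 6 (6)
43 ÷ 16 = 2 remainder 11 (B)
2 ÷ 16 = 0 remainder 2 (2)
Reading remainders bottom-up:
= 0x2B68


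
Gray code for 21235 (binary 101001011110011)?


Binary: 101001011110011
Gray code: G = B XOR (B >> 1)
B >> 1 = 010100101111001
101001011110011 XOR 010100101111001:
  1 XOR 0 = 1
  0 XOR 1 = 1
  1 XOR 0 = 1
  0 XOR 1 = 1
  0 XOR 0 = 0
  1 XOR 0 = 1
  0 XOR 1 = 1
  1 XOR 0 = 1
  1 XOR 1 = 0
  1 XOR 1 = 0
  1 XOR 1 = 0
  0 XOR 1 = 1
  0 XOR 0 = 0
  1 XOR 0 = 1
  1 XOR 1 = 0
= 111101110001010


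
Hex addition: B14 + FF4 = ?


Align and add column by column (LSB to MSB, each column mod 16 with carry):
  0B14
+ 0FF4
  ----
  col 0: 4(4) + 4(4) + 0 (carry in) = 8 → 8(8), carry out 0
  col 1: 1(1) + F(15) + 0 (carry in) = 16 → 0(0), carry out 1
  col 2: B(11) + F(15) + 1 (carry in) = 27 → B(11), carry out 1
  col 3: 0(0) + 0(0) + 1 (carry in) = 1 → 1(1), carry out 0
Reading digits MSB→LSB: 1B08
Strip leading zeros: 1B08
= 0x1B08


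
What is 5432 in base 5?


Divide by 5 repeatedly:
5432 ÷ 5 = 1086 remainder 2
1086 ÷ 5 = 217 remainder 1
217 ÷ 5 = 43 remainder 2
43 ÷ 5 = 8 remainder 3
8 ÷ 5 = 1 remainder 3
1 ÷ 5 = 0 remainder 1
Reading remainders bottom-up:
= 133212


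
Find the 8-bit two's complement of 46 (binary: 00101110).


Original: 00101110
Step 1 - Invert all bits: 11010001
Step 2 - Add 1: 11010001 + 1
= 11010010 (represents -46)


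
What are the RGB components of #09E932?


Hex: #09E932
R = 09₁₆ = 9
G = E9₁₆ = 233
B = 32₁₆ = 50
= RGB(9, 233, 50)


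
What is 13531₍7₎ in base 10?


Positional values (base 7):
  1 × 7^0 = 1 × 1 = 1
  3 × 7^1 = 3 × 7 = 21
  5 × 7^2 = 5 × 49 = 245
  3 × 7^3 = 3 × 343 = 1029
  1 × 7^4 = 1 × 2401 = 2401
Sum = 1 + 21 + 245 + 1029 + 2401
= 3697


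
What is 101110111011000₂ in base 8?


Group into 3-bit groups: 101110111011000
  101 = 5
  110 = 6
  111 = 7
  011 = 3
  000 = 0
= 0o56730


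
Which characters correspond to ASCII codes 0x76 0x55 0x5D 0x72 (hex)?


Codes (hex): 0x76 0x55 0x5D 0x72
Per-code ASCII lookup:
  0x76 = 118  (range 97-122: lowercase, 118 - 97 = 21) → 'v'
  0x55 = 85  (range 65-90: uppercase, 85 - 65 = 20) → 'U'
  0x5D = 93  (special character) → ']'
  0x72 = 114  (range 97-122: lowercase, 114 - 97 = 17) → 'r'
= 'vU]r'


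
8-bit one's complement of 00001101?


Original: 00001101
Invert all bits:
  bit 0: 0 → 1
  bit 1: 0 → 1
  bit 2: 0 → 1
  bit 3: 0 → 1
  bit 4: 1 → 0
  bit 5: 1 → 0
  bit 6: 0 → 1
  bit 7: 1 → 0
= 11110010


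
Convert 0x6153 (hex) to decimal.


Positional values:
Position 0: 3 × 16^0 = 3 × 1 = 3
Position 1: 5 × 16^1 = 5 × 16 = 80
Position 2: 1 × 16^2 = 1 × 256 = 256
Position 3: 6 × 16^3 = 6 × 4096 = 24576
Sum = 3 + 80 + 256 + 24576
= 24915


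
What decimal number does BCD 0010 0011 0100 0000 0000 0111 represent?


Each 4-bit group → digit:
  0010 → 2
  0011 → 3
  0100 → 4
  0000 → 0
  0000 → 0
  0111 → 7
= 234007


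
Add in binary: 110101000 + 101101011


Align and add column by column (LSB to MSB, carry propagating):
  0110101000
+ 0101101011
  ----------
  col 0: 0 + 1 + 0 (carry in) = 1 → bit 1, carry out 0
  col 1: 0 + 1 + 0 (carry in) = 1 → bit 1, carry out 0
  col 2: 0 + 0 + 0 (carry in) = 0 → bit 0, carry out 0
  col 3: 1 + 1 + 0 (carry in) = 2 → bit 0, carry out 1
  col 4: 0 + 0 + 1 (carry in) = 1 → bit 1, carry out 0
  col 5: 1 + 1 + 0 (carry in) = 2 → bit 0, carry out 1
  col 6: 0 + 1 + 1 (carry in) = 2 → bit 0, carry out 1
  col 7: 1 + 0 + 1 (carry in) = 2 → bit 0, carry out 1
  col 8: 1 + 1 + 1 (carry in) = 3 → bit 1, carry out 1
  col 9: 0 + 0 + 1 (carry in) = 1 → bit 1, carry out 0
Reading bits MSB→LSB: 1100010011
Strip leading zeros: 1100010011
= 1100010011


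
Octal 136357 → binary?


Each octal digit → 3 binary bits:
  1 = 001
  3 = 011
  6 = 110
  3 = 011
  5 = 101
  7 = 111
Concatenate: 001 011 110 011 101 111
= 001011110011101111


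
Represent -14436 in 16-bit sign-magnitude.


Sign bit: 1 (negative)
Magnitude: 14436 = 011100001100100
= 1011100001100100


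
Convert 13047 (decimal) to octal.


Divide by 8 repeatedly:
13047 ÷ 8 = 1630 remainder 7
1630 ÷ 8 = 203 remainder 6
203 ÷ 8 = 25 remainder 3
25 ÷ 8 = 3 remainder 1
3 ÷ 8 = 0 remainder 3
Reading remainders bottom-up:
= 0o31367


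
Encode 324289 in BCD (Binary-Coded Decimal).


Each digit → 4-bit binary:
  3 → 0011
  2 → 0010
  4 → 0100
  2 → 0010
  8 → 1000
  9 → 1001
= 0011 0010 0100 0010 1000 1001


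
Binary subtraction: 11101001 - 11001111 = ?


Align and subtract column by column (LSB to MSB, borrowing when needed):
  11101001
- 11001111
  --------
  col 0: (1 - 0 borrow-in) - 1 → 1 - 1 = 0, borrow out 0
  col 1: (0 - 0 borrow-in) - 1 → borrow from next column: (0+2) - 1 = 1, borrow out 1
  col 2: (0 - 1 borrow-in) - 1 → borrow from next column: (-1+2) - 1 = 0, borrow out 1
  col 3: (1 - 1 borrow-in) - 1 → borrow from next column: (0+2) - 1 = 1, borrow out 1
  col 4: (0 - 1 borrow-in) - 0 → borrow from next column: (-1+2) - 0 = 1, borrow out 1
  col 5: (1 - 1 borrow-in) - 0 → 0 - 0 = 0, borrow out 0
  col 6: (1 - 0 borrow-in) - 1 → 1 - 1 = 0, borrow out 0
  col 7: (1 - 0 borrow-in) - 1 → 1 - 1 = 0, borrow out 0
Reading bits MSB→LSB: 00011010
Strip leading zeros: 11010
= 11010


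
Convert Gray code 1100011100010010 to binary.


Gray code: 1100011100010010
MSB stays the same: 1
Each subsequent bit = prev_binary XOR current_gray:
  B[1] = 1 XOR 1 = 0
  B[2] = 0 XOR 0 = 0
  B[3] = 0 XOR 0 = 0
  B[4] = 0 XOR 0 = 0
  B[5] = 0 XOR 1 = 1
  B[6] = 1 XOR 1 = 0
  B[7] = 0 XOR 1 = 1
  B[8] = 1 XOR 0 = 1
  B[9] = 1 XOR 0 = 1
  B[10] = 1 XOR 0 = 1
  B[11] = 1 XOR 1 = 0
  B[12] = 0 XOR 0 = 0
  B[13] = 0 XOR 0 = 0
  B[14] = 0 XOR 1 = 1
  B[15] = 1 XOR 0 = 1
= 1000010111100011 (34275 decimal)


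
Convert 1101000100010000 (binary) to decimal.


Positional values:
Bit 4: 1 × 2^4 = 16
Bit 8: 1 × 2^8 = 256
Bit 12: 1 × 2^12 = 4096
Bit 14: 1 × 2^14 = 16384
Bit 15: 1 × 2^15 = 32768
Sum = 16 + 256 + 4096 + 16384 + 32768
= 53520


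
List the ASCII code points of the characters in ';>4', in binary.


String: ';>4'  (3 characters)
Per-character ASCII lookup:
  ';': special character: ';' = 59 → 111011
  '>': special character: '>' = 62 → 111110
  '4': digits start at 48: '4' = 48 + 4 = 52 → 110100
= 111011 111110 110100


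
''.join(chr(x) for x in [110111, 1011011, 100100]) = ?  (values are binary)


Codes (binary): 110111 1011011 100100
Per-code ASCII lookup:
  110111 = 55  (range 48-57: digits, 55 - 48 = 7) → '7'
  1011011 = 91  (special character) → '['
  100100 = 36  (special character) → '$'
= '7[$'


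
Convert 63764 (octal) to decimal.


Positional values:
Position 0: 4 × 8^0 = 4
Position 1: 6 × 8^1 = 48
Position 2: 7 × 8^2 = 448
Position 3: 3 × 8^3 = 1536
Position 4: 6 × 8^4 = 24576
Sum = 4 + 48 + 448 + 1536 + 24576
= 26612


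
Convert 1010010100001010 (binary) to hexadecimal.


Group into 4-bit nibbles: 1010010100001010
  1010 = A
  0101 = 5
  0000 = 0
  1010 = A
= 0xA50A


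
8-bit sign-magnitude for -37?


Sign bit: 1 (negative)
Magnitude: 37 = 0100101
= 10100101


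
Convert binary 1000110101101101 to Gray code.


Binary: 1000110101101101
Gray code: G = B XOR (B >> 1)
B >> 1 = 0100011010110110
1000110101101101 XOR 0100011010110110:
  1 XOR 0 = 1
  0 XOR 1 = 1
  0 XOR 0 = 0
  0 XOR 0 = 0
  1 XOR 0 = 1
  1 XOR 1 = 0
  0 XOR 1 = 1
  1 XOR 0 = 1
  0 XOR 1 = 1
  1 XOR 0 = 1
  1 XOR 1 = 0
  0 XOR 1 = 1
  1 XOR 0 = 1
  1 XOR 1 = 0
  0 XOR 1 = 1
  1 XOR 0 = 1
= 1100101111011011


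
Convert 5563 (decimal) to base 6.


Divide by 6 repeatedly:
5563 ÷ 6 = 927 remainder 1
927 ÷ 6 = 154 remainder 3
154 ÷ 6 = 25 remainder 4
25 ÷ 6 = 4 remainder 1
4 ÷ 6 = 0 remainder 4
Reading remainders bottom-up:
= 41431


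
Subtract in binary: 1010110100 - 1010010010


Align and subtract column by column (LSB to MSB, borrowing when needed):
  1010110100
- 1010010010
  ----------
  col 0: (0 - 0 borrow-in) - 0 → 0 - 0 = 0, borrow out 0
  col 1: (0 - 0 borrow-in) - 1 → borrow from next column: (0+2) - 1 = 1, borrow out 1
  col 2: (1 - 1 borrow-in) - 0 → 0 - 0 = 0, borrow out 0
  col 3: (0 - 0 borrow-in) - 0 → 0 - 0 = 0, borrow out 0
  col 4: (1 - 0 borrow-in) - 1 → 1 - 1 = 0, borrow out 0
  col 5: (1 - 0 borrow-in) - 0 → 1 - 0 = 1, borrow out 0
  col 6: (0 - 0 borrow-in) - 0 → 0 - 0 = 0, borrow out 0
  col 7: (1 - 0 borrow-in) - 1 → 1 - 1 = 0, borrow out 0
  col 8: (0 - 0 borrow-in) - 0 → 0 - 0 = 0, borrow out 0
  col 9: (1 - 0 borrow-in) - 1 → 1 - 1 = 0, borrow out 0
Reading bits MSB→LSB: 0000100010
Strip leading zeros: 100010
= 100010


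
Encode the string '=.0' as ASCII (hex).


String: '=.0'  (3 characters)
Per-character ASCII lookup:
  '=': special character: '=' = 61 → 0x3D
  '.': special character: '.' = 46 → 0x2E
  '0': digits start at 48: '0' = 48 + 0 = 48 → 0x30
= 0x3D 0x2E 0x30
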